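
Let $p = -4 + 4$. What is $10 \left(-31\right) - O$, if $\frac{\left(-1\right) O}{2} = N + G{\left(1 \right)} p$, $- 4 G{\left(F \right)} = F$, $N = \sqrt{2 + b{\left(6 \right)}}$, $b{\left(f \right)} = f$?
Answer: $-310 + 4 \sqrt{2} \approx -304.34$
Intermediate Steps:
$N = 2 \sqrt{2}$ ($N = \sqrt{2 + 6} = \sqrt{8} = 2 \sqrt{2} \approx 2.8284$)
$p = 0$
$G{\left(F \right)} = - \frac{F}{4}$
$O = - 4 \sqrt{2}$ ($O = - 2 \left(2 \sqrt{2} + \left(- \frac{1}{4}\right) 1 \cdot 0\right) = - 2 \left(2 \sqrt{2} - 0\right) = - 2 \left(2 \sqrt{2} + 0\right) = - 2 \cdot 2 \sqrt{2} = - 4 \sqrt{2} \approx -5.6569$)
$10 \left(-31\right) - O = 10 \left(-31\right) - - 4 \sqrt{2} = -310 + 4 \sqrt{2}$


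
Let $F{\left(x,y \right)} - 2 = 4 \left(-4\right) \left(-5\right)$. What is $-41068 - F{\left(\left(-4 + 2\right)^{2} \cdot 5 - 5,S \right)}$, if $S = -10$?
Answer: $-41150$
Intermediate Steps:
$F{\left(x,y \right)} = 82$ ($F{\left(x,y \right)} = 2 + 4 \left(-4\right) \left(-5\right) = 2 - -80 = 2 + 80 = 82$)
$-41068 - F{\left(\left(-4 + 2\right)^{2} \cdot 5 - 5,S \right)} = -41068 - 82 = -41150$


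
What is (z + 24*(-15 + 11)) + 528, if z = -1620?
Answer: -1188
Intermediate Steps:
(z + 24*(-15 + 11)) + 528 = (-1620 + 24*(-15 + 11)) + 528 = (-1620 + 24*(-4)) + 528 = (-1620 - 96) + 528 = -1716 + 528 = -1188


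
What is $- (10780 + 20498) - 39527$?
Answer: $-70805$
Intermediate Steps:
$- (10780 + 20498) - 39527 = \left(-1\right) 31278 - 39527 = -31278 - 39527 = -70805$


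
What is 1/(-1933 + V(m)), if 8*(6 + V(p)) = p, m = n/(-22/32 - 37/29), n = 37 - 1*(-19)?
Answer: -911/1769677 ≈ -0.00051478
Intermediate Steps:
n = 56 (n = 37 + 19 = 56)
m = -25984/911 (m = 56/(-22/32 - 37/29) = 56/(-22*1/32 - 37*1/29) = 56/(-11/16 - 37/29) = 56/(-911/464) = 56*(-464/911) = -25984/911 ≈ -28.522)
V(p) = -6 + p/8
1/(-1933 + V(m)) = 1/(-1933 + (-6 + (1/8)*(-25984/911))) = 1/(-1933 + (-6 - 3248/911)) = 1/(-1933 - 8714/911) = 1/(-1769677/911) = -911/1769677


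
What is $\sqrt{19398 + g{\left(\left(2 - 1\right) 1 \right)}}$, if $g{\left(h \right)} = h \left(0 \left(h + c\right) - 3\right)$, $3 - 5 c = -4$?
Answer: $3 \sqrt{2155} \approx 139.27$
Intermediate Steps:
$c = \frac{7}{5}$ ($c = \frac{3}{5} - - \frac{4}{5} = \frac{3}{5} + \frac{4}{5} = \frac{7}{5} \approx 1.4$)
$g{\left(h \right)} = - 3 h$ ($g{\left(h \right)} = h \left(0 \left(h + \frac{7}{5}\right) - 3\right) = h \left(0 \left(\frac{7}{5} + h\right) - 3\right) = h \left(0 - 3\right) = h \left(-3\right) = - 3 h$)
$\sqrt{19398 + g{\left(\left(2 - 1\right) 1 \right)}} = \sqrt{19398 - 3 \left(2 - 1\right) 1} = \sqrt{19398 - 3 \cdot 1 \cdot 1} = \sqrt{19398 - 3} = \sqrt{19395} = 3 \sqrt{2155}$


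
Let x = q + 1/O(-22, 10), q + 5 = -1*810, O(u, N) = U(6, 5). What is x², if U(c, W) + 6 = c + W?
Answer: 16597476/25 ≈ 6.6390e+5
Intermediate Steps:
U(c, W) = -6 + W + c (U(c, W) = -6 + (c + W) = -6 + (W + c) = -6 + W + c)
O(u, N) = 5 (O(u, N) = -6 + 5 + 6 = 5)
q = -815 (q = -5 - 1*810 = -5 - 810 = -815)
x = -4074/5 (x = -815 + 1/5 = -815 + ⅕ = -4074/5 ≈ -814.80)
x² = (-4074/5)² = 16597476/25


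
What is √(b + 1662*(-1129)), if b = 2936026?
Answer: 2*√264907 ≈ 1029.4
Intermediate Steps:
√(b + 1662*(-1129)) = √(2936026 + 1662*(-1129)) = √(2936026 - 1876398) = √1059628 = 2*√264907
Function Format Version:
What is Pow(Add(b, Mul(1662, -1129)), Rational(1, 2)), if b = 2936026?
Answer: Mul(2, Pow(264907, Rational(1, 2))) ≈ 1029.4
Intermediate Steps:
Pow(Add(b, Mul(1662, -1129)), Rational(1, 2)) = Pow(Add(2936026, Mul(1662, -1129)), Rational(1, 2)) = Pow(Add(2936026, -1876398), Rational(1, 2)) = Pow(1059628, Rational(1, 2)) = Mul(2, Pow(264907, Rational(1, 2)))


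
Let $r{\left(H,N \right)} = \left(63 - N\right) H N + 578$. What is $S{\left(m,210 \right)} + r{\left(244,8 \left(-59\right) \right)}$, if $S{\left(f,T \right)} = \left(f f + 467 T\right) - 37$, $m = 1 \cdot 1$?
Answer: $-61516268$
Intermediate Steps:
$r{\left(H,N \right)} = 578 + H N \left(63 - N\right)$ ($r{\left(H,N \right)} = H \left(63 - N\right) N + 578 = H N \left(63 - N\right) + 578 = 578 + H N \left(63 - N\right)$)
$m = 1$
$S{\left(f,T \right)} = -37 + f^{2} + 467 T$ ($S{\left(f,T \right)} = \left(f^{2} + 467 T\right) - 37 = -37 + f^{2} + 467 T$)
$S{\left(m,210 \right)} + r{\left(244,8 \left(-59\right) \right)} = \left(-37 + 1^{2} + 467 \cdot 210\right) + \left(578 - 244 \left(8 \left(-59\right)\right)^{2} + 63 \cdot 244 \cdot 8 \left(-59\right)\right) = \left(-37 + 1 + 98070\right) + \left(578 - 244 \left(-472\right)^{2} + 63 \cdot 244 \left(-472\right)\right) = 98034 - \left(7255006 + 54359296\right) = 98034 - 61614302 = -61516268$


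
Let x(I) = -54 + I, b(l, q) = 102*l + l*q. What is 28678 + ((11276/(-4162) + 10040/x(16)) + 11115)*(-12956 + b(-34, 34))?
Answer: -7539319132498/39539 ≈ -1.9068e+8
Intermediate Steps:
28678 + ((11276/(-4162) + 10040/x(16)) + 11115)*(-12956 + b(-34, 34)) = 28678 + ((11276/(-4162) + 10040/(-54 + 16)) + 11115)*(-12956 - 34*(102 + 34)) = 28678 + ((11276*(-1/4162) + 10040/(-38)) + 11115)*(-12956 - 34*136) = 28678 + ((-5638/2081 + 10040*(-1/38)) + 11115)*(-12956 - 4624) = 28678 + ((-5638/2081 - 5020/19) + 11115)*(-17580) = 28678 + (-10553742/39539 + 11115)*(-17580) = 28678 + (428922243/39539)*(-17580) = 28678 - 7540453031940/39539 = -7539319132498/39539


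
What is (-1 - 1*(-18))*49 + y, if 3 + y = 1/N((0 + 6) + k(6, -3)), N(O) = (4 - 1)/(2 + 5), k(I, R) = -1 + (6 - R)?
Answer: 2497/3 ≈ 832.33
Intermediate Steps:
k(I, R) = 5 - R
N(O) = 3/7
y = -⅔ (y = -3 + 1/(3/7) = -3 + 7/3 = -⅔ ≈ -0.66667)
(-1 - 1*(-18))*49 + y = (-1 - 1*(-18))*49 - ⅔ = (-1 + 18)*49 - ⅔ = 17*49 - ⅔ = 833 - ⅔ = 2497/3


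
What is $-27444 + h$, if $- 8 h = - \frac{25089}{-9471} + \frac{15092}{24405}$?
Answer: $- \frac{16915983574379}{616372680} \approx -27444.0$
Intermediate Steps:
$h = - \frac{251744459}{616372680}$ ($h = - \frac{- \frac{25089}{-9471} + \frac{15092}{24405}}{8} = - \frac{\left(-25089\right) \left(- \frac{1}{9471}\right) + 15092 \cdot \frac{1}{24405}}{8} = - \frac{\frac{8363}{3157} + \frac{15092}{24405}}{8} = \left(- \frac{1}{8}\right) \frac{251744459}{77046585} = - \frac{251744459}{616372680} \approx -0.40843$)
$-27444 + h = -27444 - \frac{251744459}{616372680} = - \frac{16915983574379}{616372680}$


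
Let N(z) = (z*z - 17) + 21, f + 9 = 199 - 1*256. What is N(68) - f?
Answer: 4694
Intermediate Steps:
f = -66 (f = -9 + (199 - 1*256) = -9 + (199 - 256) = -9 - 57 = -66)
N(z) = 4 + z**2 (N(z) = (z**2 - 17) + 21 = (-17 + z**2) + 21 = 4 + z**2)
N(68) - f = (4 + 68**2) - 1*(-66) = (4 + 4624) + 66 = 4628 + 66 = 4694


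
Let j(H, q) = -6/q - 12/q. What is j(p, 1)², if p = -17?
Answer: 324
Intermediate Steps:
j(H, q) = -18/q
j(p, 1)² = (-18/1)² = (-18*1)² = (-18)² = 324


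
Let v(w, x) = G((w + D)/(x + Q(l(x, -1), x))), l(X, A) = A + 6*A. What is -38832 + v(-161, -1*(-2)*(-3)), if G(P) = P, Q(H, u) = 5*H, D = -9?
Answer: -1591942/41 ≈ -38828.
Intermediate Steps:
l(X, A) = 7*A
v(w, x) = (-9 + w)/(-35 + x) (v(w, x) = (w - 9)/(x + 5*(7*(-1))) = (-9 + w)/(x + 5*(-7)) = (-9 + w)/(x - 35) = (-9 + w)/(-35 + x))
-38832 + v(-161, -1*(-2)*(-3)) = -38832 + (-9 - 161)/(-35 - 1*(-2)*(-3)) = -38832 - 170/(-35 + 2*(-3)) = -38832 - 170/(-35 - 6) = -38832 - 170/(-41) = -38832 - 1/41*(-170) = -38832 + 170/41 = -1591942/41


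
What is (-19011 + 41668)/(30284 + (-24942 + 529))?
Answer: 22657/5871 ≈ 3.8591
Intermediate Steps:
(-19011 + 41668)/(30284 + (-24942 + 529)) = 22657/(30284 - 24413) = 22657/5871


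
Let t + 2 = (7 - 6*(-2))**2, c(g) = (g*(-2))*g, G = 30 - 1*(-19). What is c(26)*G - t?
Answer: -66607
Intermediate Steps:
G = 49 (G = 30 + 19 = 49)
c(g) = -2*g**2 (c(g) = (-2*g)*g = -2*g**2)
t = 359 (t = -2 + (7 - 6*(-2))**2 = -2 + (7 + 12)**2 = -2 + 19**2 = -2 + 361 = 359)
c(26)*G - t = -2*26**2*49 - 1*359 = -2*676*49 - 359 = -1352*49 - 359 = -66248 - 359 = -66607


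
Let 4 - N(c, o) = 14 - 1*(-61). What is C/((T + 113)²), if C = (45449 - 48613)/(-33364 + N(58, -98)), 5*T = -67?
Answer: 3955/414600687 ≈ 9.5393e-6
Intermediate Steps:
T = -67/5 (T = (⅕)*(-67) = -67/5 ≈ -13.400)
N(c, o) = -71 (N(c, o) = 4 - (14 - 1*(-61)) = 4 - (14 + 61) = 4 - 1*75 = 4 - 75 = -71)
C = 3164/33435 (C = (45449 - 48613)/(-33364 - 71) = -3164/(-33435) = -3164*(-1/33435) = 3164/33435 ≈ 0.094631)
C/((T + 113)²) = 3164/(33435*((-67/5 + 113)²)) = 3164/(33435*((498/5)²)) = 3164/(33435*(248004/25)) = (3164/33435)*(25/248004) = 3955/414600687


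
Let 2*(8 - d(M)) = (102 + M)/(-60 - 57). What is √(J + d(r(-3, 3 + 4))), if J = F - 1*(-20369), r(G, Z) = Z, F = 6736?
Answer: √164958326/78 ≈ 164.66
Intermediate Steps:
d(M) = 329/39 + M/234 (d(M) = 8 - (102 + M)/(2*(-60 - 57)) = 8 - (102 + M)/(2*(-117)) = 8 - (102 + M)*(-1)/(2*117) = 8 - (-34/39 - M/117)/2 = 8 + (17/39 + M/234) = 329/39 + M/234)
J = 27105 (J = 6736 - 1*(-20369) = 6736 + 20369 = 27105)
√(J + d(r(-3, 3 + 4))) = √(27105 + (329/39 + (3 + 4)/234)) = √(27105 + (329/39 + (1/234)*7)) = √(27105 + (329/39 + 7/234)) = √(27105 + 1981/234) = √(6344551/234) = √164958326/78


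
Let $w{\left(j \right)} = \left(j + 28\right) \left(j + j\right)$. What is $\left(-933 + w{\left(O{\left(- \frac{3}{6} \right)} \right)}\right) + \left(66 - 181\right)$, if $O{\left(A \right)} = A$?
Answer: $- \frac{2151}{2} \approx -1075.5$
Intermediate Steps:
$w{\left(j \right)} = 2 j \left(28 + j\right)$ ($w{\left(j \right)} = \left(28 + j\right) 2 j = 2 j \left(28 + j\right)$)
$\left(-933 + w{\left(O{\left(- \frac{3}{6} \right)} \right)}\right) + \left(66 - 181\right) = \left(-933 + 2 \left(- \frac{3}{6}\right) \left(28 - \frac{3}{6}\right)\right) + \left(66 - 181\right) = \left(-933 + 2 \left(\left(-3\right) \frac{1}{6}\right) \left(28 - \frac{1}{2}\right)\right) - 115 = \left(-933 + 2 \left(- \frac{1}{2}\right) \left(28 - \frac{1}{2}\right)\right) - 115 = \left(-933 + 2 \left(- \frac{1}{2}\right) \frac{55}{2}\right) - 115 = \left(-933 - \frac{55}{2}\right) - 115 = - \frac{1921}{2} - 115 = - \frac{2151}{2}$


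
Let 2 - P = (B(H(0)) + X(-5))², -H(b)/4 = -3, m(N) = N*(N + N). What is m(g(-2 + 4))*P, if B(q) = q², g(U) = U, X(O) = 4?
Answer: -175216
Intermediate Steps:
m(N) = 2*N² (m(N) = N*(2*N) = 2*N²)
H(b) = 12 (H(b) = -4*(-3) = 12)
P = -21902 (P = 2 - (12² + 4)² = 2 - (144 + 4)² = 2 - 1*148² = 2 - 1*21904 = 2 - 21904 = -21902)
m(g(-2 + 4))*P = (2*(-2 + 4)²)*(-21902) = (2*2²)*(-21902) = (2*4)*(-21902) = 8*(-21902) = -175216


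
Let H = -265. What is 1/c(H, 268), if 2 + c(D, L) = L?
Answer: 1/266 ≈ 0.0037594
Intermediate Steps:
c(D, L) = -2 + L
1/c(H, 268) = 1/(-2 + 268) = 1/266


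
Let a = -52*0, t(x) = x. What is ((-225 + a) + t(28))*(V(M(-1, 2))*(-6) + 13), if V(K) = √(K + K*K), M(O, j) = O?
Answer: -2561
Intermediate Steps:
V(K) = √(K + K²)
a = 0
((-225 + a) + t(28))*(V(M(-1, 2))*(-6) + 13) = ((-225 + 0) + 28)*(√(-(1 - 1))*(-6) + 13) = (-225 + 28)*(√(-1*0)*(-6) + 13) = -197*(√0*(-6) + 13) = -197*(0*(-6) + 13) = -197*(0 + 13) = -197*13 = -2561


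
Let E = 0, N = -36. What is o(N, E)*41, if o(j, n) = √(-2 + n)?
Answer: 41*I*√2 ≈ 57.983*I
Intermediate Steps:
o(N, E)*41 = √(-2 + 0)*41 = √(-2)*41 = (I*√2)*41 = 41*I*√2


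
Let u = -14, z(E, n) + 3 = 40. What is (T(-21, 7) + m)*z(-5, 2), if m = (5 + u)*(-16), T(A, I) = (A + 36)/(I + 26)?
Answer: 58793/11 ≈ 5344.8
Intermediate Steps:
T(A, I) = (36 + A)/(26 + I)
z(E, n) = 37 (z(E, n) = -3 + 40 = 37)
m = 144 (m = (5 - 14)*(-16) = -9*(-16) = 144)
(T(-21, 7) + m)*z(-5, 2) = ((36 - 21)/(26 + 7) + 144)*37 = (15/33 + 144)*37 = ((1/33)*15 + 144)*37 = (5/11 + 144)*37 = (1589/11)*37 = 58793/11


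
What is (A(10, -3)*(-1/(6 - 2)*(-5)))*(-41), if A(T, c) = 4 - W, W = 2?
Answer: -205/2 ≈ -102.50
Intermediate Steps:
A(T, c) = 2 (A(T, c) = 4 - 1*2 = 4 - 2 = 2)
(A(10, -3)*(-1/(6 - 2)*(-5)))*(-41) = (2*(-1/(6 - 2)*(-5)))*(-41) = (2*(-1/4*(-5)))*(-41) = (2*(-1*¼*(-5)))*(-41) = (2*(-¼*(-5)))*(-41) = (2*(5/4))*(-41) = (5/2)*(-41) = -205/2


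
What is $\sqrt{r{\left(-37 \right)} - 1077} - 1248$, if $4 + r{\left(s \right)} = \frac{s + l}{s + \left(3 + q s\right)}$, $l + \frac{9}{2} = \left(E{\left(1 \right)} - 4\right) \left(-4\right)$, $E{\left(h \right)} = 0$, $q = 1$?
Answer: $-1248 + \frac{i \sqrt{21790042}}{142} \approx -1248.0 + 32.873 i$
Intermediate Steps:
$l = \frac{23}{2}$ ($l = - \frac{9}{2} + \left(0 - 4\right) \left(-4\right) = - \frac{9}{2} - -16 = - \frac{9}{2} + 16 = \frac{23}{2} \approx 11.5$)
$r{\left(s \right)} = -4 + \frac{\frac{23}{2} + s}{3 + 2 s}$ ($r{\left(s \right)} = -4 + \frac{s + \frac{23}{2}}{s + \left(3 + 1 s\right)} = -4 + \frac{\frac{23}{2} + s}{s + \left(3 + s\right)} = -4 + \frac{\frac{23}{2} + s}{3 + 2 s}$)
$\sqrt{r{\left(-37 \right)} - 1077} - 1248 = \sqrt{\frac{-1 - -518}{2 \left(3 + 2 \left(-37\right)\right)} - 1077} - 1248 = \sqrt{\frac{-1 + 518}{2 \left(3 - 74\right)} - 1077} - 1248 = \sqrt{\frac{1}{2} \frac{1}{-71} \cdot 517 - 1077} - 1248 = \sqrt{\frac{1}{2} \left(- \frac{1}{71}\right) 517 - 1077} - 1248 = \sqrt{- \frac{517}{142} - 1077} - 1248 = \sqrt{- \frac{153451}{142}} - 1248 = \frac{i \sqrt{21790042}}{142} - 1248 = -1248 + \frac{i \sqrt{21790042}}{142}$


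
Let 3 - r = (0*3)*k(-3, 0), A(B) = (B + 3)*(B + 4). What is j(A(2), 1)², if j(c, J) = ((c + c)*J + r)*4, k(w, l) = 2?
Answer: 63504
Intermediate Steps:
A(B) = (3 + B)*(4 + B)
r = 3 (r = 3 - 0*3*2 = 3 - 0*2 = 3 - 1*0 = 3 + 0 = 3)
j(c, J) = 12 + 8*J*c (j(c, J) = ((c + c)*J + 3)*4 = ((2*c)*J + 3)*4 = (2*J*c + 3)*4 = (3 + 2*J*c)*4 = 12 + 8*J*c)
j(A(2), 1)² = (12 + 8*1*(12 + 2² + 7*2))² = (12 + 8*1*(12 + 4 + 14))² = (12 + 8*1*30)² = (12 + 240)² = 252² = 63504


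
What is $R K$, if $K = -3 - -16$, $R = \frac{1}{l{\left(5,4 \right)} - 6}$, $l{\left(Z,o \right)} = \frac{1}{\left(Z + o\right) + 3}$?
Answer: $- \frac{156}{71} \approx -2.1972$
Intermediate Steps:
$l{\left(Z,o \right)} = \frac{1}{3 + Z + o}$
$R = - \frac{12}{71}$ ($R = \frac{1}{\frac{1}{3 + 5 + 4} - 6} = \frac{1}{\frac{1}{12} - 6} = \frac{1}{- \frac{71}{12}} = - \frac{12}{71} \approx -0.16901$)
$K = 13$ ($K = -3 + 16 = 13$)
$R K = \left(- \frac{12}{71}\right) 13 = - \frac{156}{71}$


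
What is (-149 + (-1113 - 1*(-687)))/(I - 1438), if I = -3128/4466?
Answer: 1283975/3212618 ≈ 0.39967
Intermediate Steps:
I = -1564/2233 (I = -3128*1/4466 = -1564/2233 ≈ -0.70040)
(-149 + (-1113 - 1*(-687)))/(I - 1438) = (-149 + (-1113 - 1*(-687)))/(-1564/2233 - 1438) = (-149 + (-1113 + 687))/(-3212618/2233) = (-149 - 426)*(-2233/3212618) = -575*(-2233/3212618) = 1283975/3212618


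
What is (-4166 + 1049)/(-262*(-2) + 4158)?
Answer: -3117/4682 ≈ -0.66574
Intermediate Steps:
(-4166 + 1049)/(-262*(-2) + 4158) = -3117/(524 + 4158) = -3117/4682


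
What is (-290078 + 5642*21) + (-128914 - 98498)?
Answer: -399008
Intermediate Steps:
(-290078 + 5642*21) + (-128914 - 98498) = (-290078 + 118482) - 227412 = -171596 - 227412 = -399008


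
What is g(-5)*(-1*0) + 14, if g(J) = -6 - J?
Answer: 14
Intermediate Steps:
g(-5)*(-1*0) + 14 = (-6 - 1*(-5))*(-1*0) + 14 = (-6 + 5)*0 + 14 = -1*0 + 14 = 0 + 14 = 14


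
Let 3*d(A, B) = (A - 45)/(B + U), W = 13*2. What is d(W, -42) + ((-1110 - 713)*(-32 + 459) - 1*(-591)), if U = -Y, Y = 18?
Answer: -140009381/180 ≈ -7.7783e+5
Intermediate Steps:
W = 26
U = -18 (U = -1*18 = -18)
d(A, B) = (-45 + A)/(3*(-18 + B)) (d(A, B) = ((A - 45)/(B - 18))/3 = ((-45 + A)/(-18 + B))/3 = (-45 + A)/(3*(-18 + B)))
d(W, -42) + ((-1110 - 713)*(-32 + 459) - 1*(-591)) = (-45 + 26)/(3*(-18 - 42)) + ((-1110 - 713)*(-32 + 459) - 1*(-591)) = (⅓)*(-19)/(-60) + (-1823*427 + 591) = (⅓)*(-1/60)*(-19) + (-778421 + 591) = 19/180 - 777830 = -140009381/180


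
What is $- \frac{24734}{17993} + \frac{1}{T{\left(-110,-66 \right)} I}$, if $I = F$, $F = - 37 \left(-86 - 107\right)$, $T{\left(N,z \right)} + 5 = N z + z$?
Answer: $- \frac{1269760658373}{923700325457} \approx -1.3746$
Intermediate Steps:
$T{\left(N,z \right)} = -5 + z + N z$ ($T{\left(N,z \right)} = -5 + \left(N z + z\right) = -5 + \left(z + N z\right) = -5 + z + N z$)
$F = 7141$ ($F = \left(-37\right) \left(-193\right) = 7141$)
$I = 7141$
$- \frac{24734}{17993} + \frac{1}{T{\left(-110,-66 \right)} I} = - \frac{24734}{17993} + \frac{1}{\left(-5 - 66 - -7260\right) 7141} = \left(-24734\right) \frac{1}{17993} + \frac{1}{-5 - 66 + 7260} \cdot \frac{1}{7141} = - \frac{24734}{17993} + \frac{1}{7189} \cdot \frac{1}{7141} = - \frac{24734}{17993} + \frac{1}{51336649} = - \frac{1269760658373}{923700325457}$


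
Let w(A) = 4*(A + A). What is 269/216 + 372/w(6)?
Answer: 1943/216 ≈ 8.9954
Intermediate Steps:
w(A) = 8*A (w(A) = 4*(2*A) = 8*A)
269/216 + 372/w(6) = 269/216 + 372/((8*6)) = 269*(1/216) + 372/48 = 269/216 + 372*(1/48) = 269/216 + 31/4 = 1943/216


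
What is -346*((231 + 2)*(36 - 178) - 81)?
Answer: 11475782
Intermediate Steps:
-346*((231 + 2)*(36 - 178) - 81) = -346*(233*(-142) - 81) = -346*(-33086 - 81) = -346*(-33167) = 11475782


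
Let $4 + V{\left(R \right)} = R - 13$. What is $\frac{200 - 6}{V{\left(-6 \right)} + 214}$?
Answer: $\frac{194}{191} \approx 1.0157$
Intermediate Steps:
$V{\left(R \right)} = -17 + R$ ($V{\left(R \right)} = -4 + \left(R - 13\right) = -4 + \left(-13 + R\right) = -17 + R$)
$\frac{200 - 6}{V{\left(-6 \right)} + 214} = \frac{200 - 6}{\left(-17 - 6\right) + 214} = \frac{194}{-23 + 214} = \frac{194}{191}$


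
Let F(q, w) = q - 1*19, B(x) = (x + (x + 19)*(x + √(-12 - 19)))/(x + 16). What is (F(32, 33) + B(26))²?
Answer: 2971789/1764 + 4355*I*√31/49 ≈ 1684.7 + 494.85*I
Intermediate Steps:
B(x) = (x + (19 + x)*(x + I*√31))/(16 + x) (B(x) = (x + (19 + x)*(x + √(-31)))/(16 + x) = (x + (19 + x)*(x + I*√31))/(16 + x))
F(q, w) = -19 + q (F(q, w) = q - 19 = -19 + q)
(F(32, 33) + B(26))² = ((-19 + 32) + (26² + 20*26 + 19*I*√31 + I*26*√31)/(16 + 26))² = (13 + (676 + 520 + 19*I*√31 + 26*I*√31)/42)² = (13 + (1196 + 45*I*√31)/42)² = (13 + (598/21 + 15*I*√31/14))² = (871/21 + 15*I*√31/14)²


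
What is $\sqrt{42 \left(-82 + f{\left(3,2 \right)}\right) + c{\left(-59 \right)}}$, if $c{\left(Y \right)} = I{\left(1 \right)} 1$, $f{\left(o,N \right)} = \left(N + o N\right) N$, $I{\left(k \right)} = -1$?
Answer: $i \sqrt{2773} \approx 52.659 i$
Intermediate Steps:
$f{\left(o,N \right)} = N \left(N + N o\right)$ ($f{\left(o,N \right)} = \left(N + N o\right) N = N \left(N + N o\right)$)
$c{\left(Y \right)} = -1$ ($c{\left(Y \right)} = \left(-1\right) 1 = -1$)
$\sqrt{42 \left(-82 + f{\left(3,2 \right)}\right) + c{\left(-59 \right)}} = \sqrt{42 \left(-82 + 2^{2} \left(1 + 3\right)\right) - 1} = \sqrt{42 \left(-82 + 4 \cdot 4\right) - 1} = \sqrt{42 \left(-82 + 16\right) - 1} = \sqrt{42 \left(-66\right) - 1} = \sqrt{-2772 - 1} = \sqrt{-2773} = i \sqrt{2773}$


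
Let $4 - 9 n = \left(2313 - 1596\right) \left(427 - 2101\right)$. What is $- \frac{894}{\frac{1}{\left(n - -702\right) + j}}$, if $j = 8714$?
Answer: $- \frac{382931788}{3} \approx -1.2764 \cdot 10^{8}$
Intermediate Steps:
$n = \frac{1200262}{9}$ ($n = \frac{4}{9} - \frac{\left(2313 - 1596\right) \left(427 - 2101\right)}{9} = \frac{4}{9} - \frac{717 \left(-1674\right)}{9} = \frac{4}{9} - -133362 = \frac{4}{9} + 133362 = \frac{1200262}{9} \approx 1.3336 \cdot 10^{5}$)
$- \frac{894}{\frac{1}{\left(n - -702\right) + j}} = - \frac{894}{\frac{1}{\left(\frac{1200262}{9} - -702\right) + 8714}} = - \frac{894}{\frac{1}{\left(\frac{1200262}{9} + 702\right) + 8714}} = - \frac{894}{\frac{1}{\frac{1206580}{9} + 8714}} = - \frac{894}{\frac{1}{\frac{1285006}{9}}} = - \frac{894}{\frac{9}{1285006}} = \left(-894\right) \frac{1285006}{9} = - \frac{382931788}{3}$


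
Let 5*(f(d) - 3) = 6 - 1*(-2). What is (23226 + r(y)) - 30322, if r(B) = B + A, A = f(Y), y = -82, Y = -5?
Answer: -35867/5 ≈ -7173.4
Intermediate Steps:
f(d) = 23/5 (f(d) = 3 + (6 - 1*(-2))/5 = 3 + (6 + 2)/5 = 3 + (⅕)*8 = 3 + 8/5 = 23/5)
A = 23/5 ≈ 4.6000
r(B) = 23/5 + B (r(B) = B + 23/5 = 23/5 + B)
(23226 + r(y)) - 30322 = (23226 + (23/5 - 82)) - 30322 = (23226 - 387/5) - 30322 = 115743/5 - 30322 = -35867/5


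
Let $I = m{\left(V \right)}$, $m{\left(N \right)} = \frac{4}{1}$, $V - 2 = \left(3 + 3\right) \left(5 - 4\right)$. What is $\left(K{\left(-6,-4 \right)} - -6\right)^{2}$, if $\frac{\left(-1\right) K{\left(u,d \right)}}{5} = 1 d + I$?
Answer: $36$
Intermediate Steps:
$V = 8$ ($V = 2 + \left(3 + 3\right) \left(5 - 4\right) = 2 + 6 \cdot 1 = 2 + 6 = 8$)
$m{\left(N \right)} = 4$ ($m{\left(N \right)} = 4 \cdot 1 = 4$)
$I = 4$
$K{\left(u,d \right)} = -20 - 5 d$ ($K{\left(u,d \right)} = - 5 \left(1 d + 4\right) = - 5 \left(d + 4\right) = - 5 \left(4 + d\right) = -20 - 5 d$)
$\left(K{\left(-6,-4 \right)} - -6\right)^{2} = \left(\left(-20 - -20\right) - -6\right)^{2} = \left(\left(-20 + 20\right) + 6\right)^{2} = \left(0 + 6\right)^{2} = 6^{2} = 36$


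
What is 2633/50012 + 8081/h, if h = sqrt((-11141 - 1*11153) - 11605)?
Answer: 2633/50012 - 8081*I*sqrt(33899)/33899 ≈ 0.052647 - 43.891*I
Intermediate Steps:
h = I*sqrt(33899) (h = sqrt((-11141 - 11153) - 11605) = sqrt(-22294 - 11605) = sqrt(-33899) = I*sqrt(33899) ≈ 184.12*I)
2633/50012 + 8081/h = 2633/50012 + 8081/((I*sqrt(33899))) = 2633*(1/50012) + 8081*(-I*sqrt(33899)/33899) = 2633/50012 - 8081*I*sqrt(33899)/33899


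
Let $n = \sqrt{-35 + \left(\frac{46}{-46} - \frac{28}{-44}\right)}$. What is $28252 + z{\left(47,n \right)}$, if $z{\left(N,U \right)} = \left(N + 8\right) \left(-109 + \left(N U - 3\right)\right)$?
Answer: $22092 + 235 i \sqrt{4279} \approx 22092.0 + 15372.0 i$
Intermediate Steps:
$n = \frac{i \sqrt{4279}}{11}$ ($n = \sqrt{-35 + \left(46 \left(- \frac{1}{46}\right) - - \frac{7}{11}\right)} = \sqrt{-35 + \left(-1 + \frac{7}{11}\right)} = \sqrt{-35 - \frac{4}{11}} = \sqrt{- \frac{389}{11}} = \frac{i \sqrt{4279}}{11} \approx 5.9467 i$)
$z{\left(N,U \right)} = \left(-112 + N U\right) \left(8 + N\right)$ ($z{\left(N,U \right)} = \left(8 + N\right) \left(-109 + \left(-3 + N U\right)\right) = \left(8 + N\right) \left(-112 + N U\right) = \left(-112 + N U\right) \left(8 + N\right)$)
$28252 + z{\left(47,n \right)} = 28252 + \left(-896 - 5264 + \frac{i \sqrt{4279}}{11} \cdot 47^{2} + 8 \cdot 47 \frac{i \sqrt{4279}}{11}\right) = 28252 + \left(-896 - 5264 + \frac{i \sqrt{4279}}{11} \cdot 2209 + \frac{376 i \sqrt{4279}}{11}\right) = 28252 + \left(-896 - 5264 + \frac{2209 i \sqrt{4279}}{11} + \frac{376 i \sqrt{4279}}{11}\right) = 28252 - \left(6160 - 235 i \sqrt{4279}\right) = 22092 + 235 i \sqrt{4279}$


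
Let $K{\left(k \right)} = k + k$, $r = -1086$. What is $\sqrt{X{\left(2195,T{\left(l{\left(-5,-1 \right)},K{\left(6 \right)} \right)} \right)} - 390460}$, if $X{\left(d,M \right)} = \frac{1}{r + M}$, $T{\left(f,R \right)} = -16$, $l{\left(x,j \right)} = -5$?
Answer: $\frac{i \sqrt{474176186942}}{1102} \approx 624.87 i$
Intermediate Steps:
$K{\left(k \right)} = 2 k$
$X{\left(d,M \right)} = \frac{1}{-1086 + M}$
$\sqrt{X{\left(2195,T{\left(l{\left(-5,-1 \right)},K{\left(6 \right)} \right)} \right)} - 390460} = \sqrt{\frac{1}{-1086 - 16} - 390460} = \sqrt{\frac{1}{-1102} - 390460} = \sqrt{- \frac{1}{1102} - 390460} = \sqrt{- \frac{430286921}{1102}} = \frac{i \sqrt{474176186942}}{1102}$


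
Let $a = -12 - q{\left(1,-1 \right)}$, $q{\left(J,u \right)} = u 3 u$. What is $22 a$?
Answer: $-330$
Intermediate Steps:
$q{\left(J,u \right)} = 3 u^{2}$ ($q{\left(J,u \right)} = 3 u u = 3 u^{2}$)
$a = -15$ ($a = -12 - 3 \left(-1\right)^{2} = -12 - 3 \cdot 1 = -12 - 3 = -15$)
$22 a = 22 \left(-15\right) = -330$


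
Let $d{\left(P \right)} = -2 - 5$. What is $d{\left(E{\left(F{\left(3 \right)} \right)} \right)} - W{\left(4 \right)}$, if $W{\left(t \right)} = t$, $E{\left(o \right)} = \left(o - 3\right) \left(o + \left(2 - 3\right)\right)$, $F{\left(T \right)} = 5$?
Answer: $-11$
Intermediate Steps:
$E{\left(o \right)} = \left(-1 + o\right) \left(-3 + o\right)$ ($E{\left(o \right)} = \left(-3 + o\right) \left(o + \left(2 - 3\right)\right) = \left(-3 + o\right) \left(o - 1\right) = \left(-3 + o\right) \left(-1 + o\right) = \left(-1 + o\right) \left(-3 + o\right)$)
$d{\left(P \right)} = -7$ ($d{\left(P \right)} = -2 - 5 = -7$)
$d{\left(E{\left(F{\left(3 \right)} \right)} \right)} - W{\left(4 \right)} = -7 - 4 = -11$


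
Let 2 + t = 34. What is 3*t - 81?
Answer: 15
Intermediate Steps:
t = 32 (t = -2 + 34 = 32)
3*t - 81 = 3*32 - 81 = 96 - 81 = 15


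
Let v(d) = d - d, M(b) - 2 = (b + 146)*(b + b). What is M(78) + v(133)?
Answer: 34946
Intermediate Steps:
M(b) = 2 + 2*b*(146 + b) (M(b) = 2 + (b + 146)*(b + b) = 2 + (146 + b)*(2*b) = 2 + 2*b*(146 + b))
v(d) = 0
M(78) + v(133) = (2 + 2*78² + 292*78) + 0 = (2 + 2*6084 + 22776) + 0 = (2 + 12168 + 22776) + 0 = 34946 + 0 = 34946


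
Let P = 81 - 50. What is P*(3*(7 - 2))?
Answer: 465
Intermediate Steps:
P = 31
P*(3*(7 - 2)) = 31*(3*(7 - 2)) = 31*(3*5) = 31*15 = 465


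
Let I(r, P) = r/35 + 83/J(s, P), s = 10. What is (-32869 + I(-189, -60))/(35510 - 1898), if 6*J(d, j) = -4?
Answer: -329989/336120 ≈ -0.98176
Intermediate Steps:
J(d, j) = -⅔ (J(d, j) = (⅙)*(-4) = -⅔)
I(r, P) = -249/2 + r/35 (I(r, P) = r/35 + 83/(-⅔) = r*(1/35) + 83*(-3/2) = r/35 - 249/2 = -249/2 + r/35)
(-32869 + I(-189, -60))/(35510 - 1898) = (-32869 + (-249/2 + (1/35)*(-189)))/(35510 - 1898) = (-32869 + (-249/2 - 27/5))/33612 = (-32869 - 1299/10)*(1/33612) = -329989/10*1/33612 = -329989/336120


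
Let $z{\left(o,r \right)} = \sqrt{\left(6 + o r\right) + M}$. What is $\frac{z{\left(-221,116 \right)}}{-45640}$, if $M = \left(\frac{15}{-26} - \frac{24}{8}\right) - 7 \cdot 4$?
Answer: $- \frac{i \sqrt{17347226}}{1186640} \approx - 0.0035099 i$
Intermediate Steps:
$M = - \frac{821}{26}$ ($M = \left(15 \left(- \frac{1}{26}\right) - 3\right) - 28 = \left(- \frac{15}{26} - 3\right) - 28 = - \frac{93}{26} - 28 = - \frac{821}{26} \approx -31.577$)
$z{\left(o,r \right)} = \sqrt{- \frac{665}{26} + o r}$ ($z{\left(o,r \right)} = \sqrt{\left(6 + o r\right) - \frac{821}{26}} = \sqrt{- \frac{665}{26} + o r}$)
$\frac{z{\left(-221,116 \right)}}{-45640} = \frac{\frac{1}{26} \sqrt{-17290 + 676 \left(-221\right) 116}}{-45640} = \frac{\sqrt{-17290 - 17329936}}{26} \left(- \frac{1}{45640}\right) = \frac{\sqrt{-17347226}}{26} \left(- \frac{1}{45640}\right) = \frac{i \sqrt{17347226}}{26} \left(- \frac{1}{45640}\right) = - \frac{i \sqrt{17347226}}{1186640}$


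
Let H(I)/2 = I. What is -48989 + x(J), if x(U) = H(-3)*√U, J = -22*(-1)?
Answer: -48989 - 6*√22 ≈ -49017.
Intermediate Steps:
H(I) = 2*I
J = 22
x(U) = -6*√U (x(U) = (2*(-3))*√U = -6*√U)
-48989 + x(J) = -48989 - 6*√22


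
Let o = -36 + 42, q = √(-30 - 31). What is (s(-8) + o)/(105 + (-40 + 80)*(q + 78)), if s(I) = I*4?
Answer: -3354/419929 + 208*I*√61/2099645 ≈ -0.0079871 + 0.00077372*I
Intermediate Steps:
q = I*√61 (q = √(-61) = I*√61 ≈ 7.8102*I)
s(I) = 4*I
o = 6
(s(-8) + o)/(105 + (-40 + 80)*(q + 78)) = (4*(-8) + 6)/(105 + (-40 + 80)*(I*√61 + 78)) = (-32 + 6)/(105 + 40*(78 + I*√61)) = -26/(105 + (3120 + 40*I*√61)) = -26/(3225 + 40*I*√61)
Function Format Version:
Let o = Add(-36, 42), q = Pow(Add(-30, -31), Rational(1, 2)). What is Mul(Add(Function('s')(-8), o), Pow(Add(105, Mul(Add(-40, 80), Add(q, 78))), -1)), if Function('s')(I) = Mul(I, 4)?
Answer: Add(Rational(-3354, 419929), Mul(Rational(208, 2099645), I, Pow(61, Rational(1, 2)))) ≈ Add(-0.0079871, Mul(0.00077372, I))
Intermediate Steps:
q = Mul(I, Pow(61, Rational(1, 2))) (q = Pow(-61, Rational(1, 2)) = Mul(I, Pow(61, Rational(1, 2))) ≈ Mul(7.8102, I))
Function('s')(I) = Mul(4, I)
o = 6
Mul(Add(Function('s')(-8), o), Pow(Add(105, Mul(Add(-40, 80), Add(q, 78))), -1)) = Mul(Add(Mul(4, -8), 6), Pow(Add(105, Mul(Add(-40, 80), Add(Mul(I, Pow(61, Rational(1, 2))), 78))), -1)) = Mul(Add(-32, 6), Pow(Add(105, Mul(40, Add(78, Mul(I, Pow(61, Rational(1, 2)))))), -1)) = Mul(-26, Pow(Add(105, Add(3120, Mul(40, I, Pow(61, Rational(1, 2))))), -1)) = Mul(-26, Pow(Add(3225, Mul(40, I, Pow(61, Rational(1, 2)))), -1))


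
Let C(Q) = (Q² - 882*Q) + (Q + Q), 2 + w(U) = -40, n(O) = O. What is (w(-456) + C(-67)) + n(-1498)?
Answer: 61909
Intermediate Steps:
w(U) = -42 (w(U) = -2 - 40 = -42)
C(Q) = Q² - 880*Q (C(Q) = (Q² - 882*Q) + 2*Q = Q² - 880*Q)
(w(-456) + C(-67)) + n(-1498) = (-42 - 67*(-880 - 67)) - 1498 = (-42 - 67*(-947)) - 1498 = (-42 + 63449) - 1498 = 63407 - 1498 = 61909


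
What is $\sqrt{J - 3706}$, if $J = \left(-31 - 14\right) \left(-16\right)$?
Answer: $i \sqrt{2986} \approx 54.644 i$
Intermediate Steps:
$J = 720$ ($J = \left(-45\right) \left(-16\right) = 720$)
$\sqrt{J - 3706} = \sqrt{720 - 3706} = \sqrt{-2986} = i \sqrt{2986}$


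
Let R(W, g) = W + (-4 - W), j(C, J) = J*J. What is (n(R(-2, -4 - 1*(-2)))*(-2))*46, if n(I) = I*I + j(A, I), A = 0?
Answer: -2944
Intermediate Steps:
j(C, J) = J**2
R(W, g) = -4
n(I) = 2*I**2 (n(I) = I*I + I**2 = I**2 + I**2 = 2*I**2)
(n(R(-2, -4 - 1*(-2)))*(-2))*46 = ((2*(-4)**2)*(-2))*46 = ((2*16)*(-2))*46 = (32*(-2))*46 = -64*46 = -2944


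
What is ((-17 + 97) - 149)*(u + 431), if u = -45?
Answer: -26634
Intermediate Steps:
((-17 + 97) - 149)*(u + 431) = ((-17 + 97) - 149)*(-45 + 431) = (80 - 149)*386 = -69*386 = -26634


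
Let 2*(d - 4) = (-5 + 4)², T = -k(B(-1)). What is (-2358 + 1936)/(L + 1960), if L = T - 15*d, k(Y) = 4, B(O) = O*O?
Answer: -844/3777 ≈ -0.22346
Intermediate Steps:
B(O) = O²
T = -4 (T = -1*4 = -4)
d = 9/2 (d = 4 + (-5 + 4)²/2 = 4 + (½)*(-1)² = 4 + (½)*1 = 4 + ½ = 9/2 ≈ 4.5000)
L = -143/2 (L = -4 - 15*9/2 = -4 - 135/2 = -143/2 ≈ -71.500)
(-2358 + 1936)/(L + 1960) = (-2358 + 1936)/(-143/2 + 1960) = -422/3777/2 = -422*2/3777 = -844/3777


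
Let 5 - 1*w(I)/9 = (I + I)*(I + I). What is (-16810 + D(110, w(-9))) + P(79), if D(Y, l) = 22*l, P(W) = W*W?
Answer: -73731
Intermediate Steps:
P(W) = W**2
w(I) = 45 - 36*I**2 (w(I) = 45 - 9*(I + I)*(I + I) = 45 - 9*2*I*2*I = 45 - 36*I**2)
(-16810 + D(110, w(-9))) + P(79) = (-16810 + 22*(45 - 36*(-9)**2)) + 79**2 = (-16810 + 22*(45 - 36*81)) + 6241 = (-16810 + 22*(45 - 2916)) + 6241 = (-16810 + 22*(-2871)) + 6241 = (-16810 - 63162) + 6241 = -79972 + 6241 = -73731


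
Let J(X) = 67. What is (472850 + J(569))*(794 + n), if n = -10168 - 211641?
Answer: -104521750755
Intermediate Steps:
n = -221809
(472850 + J(569))*(794 + n) = (472850 + 67)*(794 - 221809) = 472917*(-221015) = -104521750755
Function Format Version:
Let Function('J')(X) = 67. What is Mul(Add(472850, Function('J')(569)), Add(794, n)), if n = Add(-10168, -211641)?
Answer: -104521750755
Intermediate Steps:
n = -221809
Mul(Add(472850, Function('J')(569)), Add(794, n)) = Mul(Add(472850, 67), Add(794, -221809)) = Mul(472917, -221015) = -104521750755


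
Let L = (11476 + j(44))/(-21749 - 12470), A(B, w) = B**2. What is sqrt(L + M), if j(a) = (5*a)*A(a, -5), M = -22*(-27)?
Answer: sqrt(680571083110)/34219 ≈ 24.108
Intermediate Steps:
M = 594
j(a) = 5*a**3 (j(a) = (5*a)*a**2 = 5*a**3)
L = -437396/34219 (L = (11476 + 5*44**3)/(-21749 - 12470) = (11476 + 5*85184)/(-34219) = (11476 + 425920)*(-1/34219) = 437396*(-1/34219) = -437396/34219 ≈ -12.782)
sqrt(L + M) = sqrt(-437396/34219 + 594) = sqrt(19888690/34219) = sqrt(680571083110)/34219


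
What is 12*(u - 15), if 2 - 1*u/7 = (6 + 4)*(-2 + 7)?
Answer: -4212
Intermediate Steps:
u = -336 (u = 14 - 7*(6 + 4)*(-2 + 7) = 14 - 70*5 = 14 - 7*50 = 14 - 350 = -336)
12*(u - 15) = 12*(-336 - 15) = 12*(-351) = -4212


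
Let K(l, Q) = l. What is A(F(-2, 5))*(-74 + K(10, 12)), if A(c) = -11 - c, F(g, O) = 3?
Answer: 896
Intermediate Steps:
A(F(-2, 5))*(-74 + K(10, 12)) = (-11 - 1*3)*(-74 + 10) = (-11 - 3)*(-64) = -14*(-64) = 896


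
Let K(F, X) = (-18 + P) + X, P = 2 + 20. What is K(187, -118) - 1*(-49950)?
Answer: 49836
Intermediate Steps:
P = 22
K(F, X) = 4 + X (K(F, X) = (-18 + 22) + X = 4 + X)
K(187, -118) - 1*(-49950) = (4 - 118) - 1*(-49950) = -114 + 49950 = 49836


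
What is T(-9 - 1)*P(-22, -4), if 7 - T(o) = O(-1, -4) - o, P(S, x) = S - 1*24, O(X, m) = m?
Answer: -46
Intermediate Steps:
P(S, x) = -24 + S (P(S, x) = S - 24 = -24 + S)
T(o) = 11 + o (T(o) = 7 - (-4 - o) = 7 + (4 + o) = 11 + o)
T(-9 - 1)*P(-22, -4) = (11 + (-9 - 1))*(-24 - 22) = (11 - 10)*(-46) = 1*(-46) = -46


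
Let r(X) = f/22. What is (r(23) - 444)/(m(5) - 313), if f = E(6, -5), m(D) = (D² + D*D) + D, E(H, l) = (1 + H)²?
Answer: 9719/5676 ≈ 1.7123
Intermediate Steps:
m(D) = D + 2*D² (m(D) = (D² + D²) + D = 2*D² + D = D + 2*D²)
f = 49 (f = (1 + 6)² = 7² = 49)
r(X) = 49/22
(r(23) - 444)/(m(5) - 313) = (49/22 - 444)/(5*(1 + 2*5) - 313) = -9719/(22*(5*(1 + 10) - 313)) = -9719/(22*(5*11 - 313)) = -9719/(22*(55 - 313)) = -9719/22/(-258) = -9719/22*(-1/258) = 9719/5676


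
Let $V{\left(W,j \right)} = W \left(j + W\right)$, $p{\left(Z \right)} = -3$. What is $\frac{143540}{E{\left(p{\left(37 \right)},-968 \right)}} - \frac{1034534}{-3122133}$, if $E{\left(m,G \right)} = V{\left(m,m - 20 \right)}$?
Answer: $\frac{74705277412}{40587729} \approx 1840.6$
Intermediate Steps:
$V{\left(W,j \right)} = W \left(W + j\right)$
$E{\left(m,G \right)} = m \left(-20 + 2 m\right)$ ($E{\left(m,G \right)} = m \left(m + \left(m - 20\right)\right) = m \left(m + \left(-20 + m\right)\right) = m \left(-20 + 2 m\right)$)
$\frac{143540}{E{\left(p{\left(37 \right)},-968 \right)}} - \frac{1034534}{-3122133} = \frac{143540}{2 \left(-3\right) \left(-10 - 3\right)} - \frac{1034534}{-3122133} = \frac{143540}{2 \left(-3\right) \left(-13\right)} - - \frac{1034534}{3122133} = \frac{143540}{78} + \frac{1034534}{3122133} = 143540 \cdot \frac{1}{78} + \frac{1034534}{3122133} = \frac{71770}{39} + \frac{1034534}{3122133} = \frac{74705277412}{40587729}$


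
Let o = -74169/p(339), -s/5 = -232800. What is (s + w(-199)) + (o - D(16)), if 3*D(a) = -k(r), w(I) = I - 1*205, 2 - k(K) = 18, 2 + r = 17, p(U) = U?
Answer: 394383067/339 ≈ 1.1634e+6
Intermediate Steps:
r = 15 (r = -2 + 17 = 15)
k(K) = -16 (k(K) = 2 - 1*18 = 2 - 18 = -16)
w(I) = -205 + I (w(I) = I - 205 = -205 + I)
s = 1164000 (s = -5*(-232800) = 1164000)
D(a) = 16/3 (D(a) = (-1*(-16))/3 = (1/3)*16 = 16/3)
o = -24723/113 (o = -74169/339 = -74169*1/339 = -24723/113 ≈ -218.79)
(s + w(-199)) + (o - D(16)) = (1164000 + (-205 - 199)) + (-24723/113 - 1*16/3) = (1164000 - 404) + (-24723/113 - 16/3) = 1163596 - 75977/339 = 394383067/339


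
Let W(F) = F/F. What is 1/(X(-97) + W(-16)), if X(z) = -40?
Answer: -1/39 ≈ -0.025641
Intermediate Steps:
W(F) = 1
1/(X(-97) + W(-16)) = 1/(-40 + 1) = 1/(-39) = -1/39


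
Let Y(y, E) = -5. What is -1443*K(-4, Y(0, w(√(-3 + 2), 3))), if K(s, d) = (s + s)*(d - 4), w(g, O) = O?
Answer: -103896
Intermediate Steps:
K(s, d) = 2*s*(-4 + d) (K(s, d) = (2*s)*(-4 + d) = 2*s*(-4 + d))
-1443*K(-4, Y(0, w(√(-3 + 2), 3))) = -2886*(-4)*(-4 - 5) = -2886*(-4)*(-9) = -1443*72 = -103896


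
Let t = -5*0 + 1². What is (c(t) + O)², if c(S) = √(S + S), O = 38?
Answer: (38 + √2)² ≈ 1553.5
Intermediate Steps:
t = 1 (t = 0 + 1 = 1)
c(S) = √2*√S (c(S) = √(2*S) = √2*√S)
(c(t) + O)² = (√2*√1 + 38)² = (√2*1 + 38)² = (√2 + 38)² = (38 + √2)²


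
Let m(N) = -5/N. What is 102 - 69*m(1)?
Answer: 447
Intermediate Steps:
102 - 69*m(1) = 102 - (-345)/1 = 102 - (-345) = 102 - 69*(-5) = 102 + 345 = 447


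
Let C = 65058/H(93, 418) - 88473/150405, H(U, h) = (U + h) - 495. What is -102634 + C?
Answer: -39533839233/401080 ≈ -98569.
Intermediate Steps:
H(U, h) = -495 + U + h
C = 1630605487/401080 (C = 65058/(-495 + 93 + 418) - 88473/150405 = 65058/16 - 88473*1/150405 = 65058*(1/16) - 29491/50135 = 32529/8 - 29491/50135 = 1630605487/401080 ≈ 4065.5)
-102634 + C = -102634 + 1630605487/401080 = -39533839233/401080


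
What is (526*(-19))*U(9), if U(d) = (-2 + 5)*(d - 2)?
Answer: -209874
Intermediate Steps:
U(d) = -6 + 3*d (U(d) = 3*(-2 + d) = -6 + 3*d)
(526*(-19))*U(9) = (526*(-19))*(-6 + 3*9) = -9994*(-6 + 27) = -9994*21 = -209874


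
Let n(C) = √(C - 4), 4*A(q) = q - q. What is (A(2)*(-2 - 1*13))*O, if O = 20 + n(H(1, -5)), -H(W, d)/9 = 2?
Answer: 0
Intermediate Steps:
H(W, d) = -18 (H(W, d) = -9*2 = -18)
A(q) = 0 (A(q) = (q - q)/4 = (¼)*0 = 0)
n(C) = √(-4 + C)
O = 20 + I*√22 (O = 20 + √(-4 - 18) = 20 + √(-22) = 20 + I*√22 ≈ 20.0 + 4.6904*I)
(A(2)*(-2 - 1*13))*O = (0*(-2 - 1*13))*(20 + I*√22) = (0*(-2 - 13))*(20 + I*√22) = (0*(-15))*(20 + I*√22) = 0*(20 + I*√22) = 0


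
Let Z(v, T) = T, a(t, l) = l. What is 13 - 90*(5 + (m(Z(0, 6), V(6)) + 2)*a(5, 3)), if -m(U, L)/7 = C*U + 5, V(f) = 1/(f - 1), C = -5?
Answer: -48227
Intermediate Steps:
V(f) = 1/(-1 + f)
m(U, L) = -35 + 35*U (m(U, L) = -7*(-5*U + 5) = -7*(5 - 5*U) = -35 + 35*U)
13 - 90*(5 + (m(Z(0, 6), V(6)) + 2)*a(5, 3)) = 13 - 90*(5 + ((-35 + 35*6) + 2)*3) = 13 - 90*(5 + ((-35 + 210) + 2)*3) = 13 - 90*(5 + (175 + 2)*3) = 13 - 90*(5 + 177*3) = 13 - 90*(5 + 531) = 13 - 90*536 = 13 - 48240 = -48227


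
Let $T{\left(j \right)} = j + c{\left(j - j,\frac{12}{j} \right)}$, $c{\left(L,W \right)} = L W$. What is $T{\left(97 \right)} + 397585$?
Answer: $397682$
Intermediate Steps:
$T{\left(j \right)} = j$ ($T{\left(j \right)} = j + \left(j - j\right) \frac{12}{j} = j + 0 \frac{12}{j} = j + 0 = j$)
$T{\left(97 \right)} + 397585 = 97 + 397585 = 397682$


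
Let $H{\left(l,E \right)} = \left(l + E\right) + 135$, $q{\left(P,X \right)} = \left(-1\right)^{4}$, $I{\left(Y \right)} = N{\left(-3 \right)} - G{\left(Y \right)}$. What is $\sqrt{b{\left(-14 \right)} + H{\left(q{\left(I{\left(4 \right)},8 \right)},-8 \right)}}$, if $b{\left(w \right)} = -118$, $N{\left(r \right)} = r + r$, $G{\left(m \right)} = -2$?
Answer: $\sqrt{10} \approx 3.1623$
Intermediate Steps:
$N{\left(r \right)} = 2 r$
$I{\left(Y \right)} = -4$ ($I{\left(Y \right)} = 2 \left(-3\right) - -2 = -6 + 2 = -4$)
$q{\left(P,X \right)} = 1$
$H{\left(l,E \right)} = 135 + E + l$ ($H{\left(l,E \right)} = \left(E + l\right) + 135 = 135 + E + l$)
$\sqrt{b{\left(-14 \right)} + H{\left(q{\left(I{\left(4 \right)},8 \right)},-8 \right)}} = \sqrt{-118 + \left(135 - 8 + 1\right)} = \sqrt{-118 + 128} = \sqrt{10}$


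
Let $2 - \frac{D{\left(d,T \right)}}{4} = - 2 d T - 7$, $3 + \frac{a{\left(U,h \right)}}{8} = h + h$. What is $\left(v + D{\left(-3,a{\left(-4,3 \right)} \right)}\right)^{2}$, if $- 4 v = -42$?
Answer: $\frac{1121481}{4} \approx 2.8037 \cdot 10^{5}$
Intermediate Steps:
$a{\left(U,h \right)} = -24 + 16 h$ ($a{\left(U,h \right)} = -24 + 8 \left(h + h\right) = -24 + 8 \cdot 2 h = -24 + 16 h$)
$D{\left(d,T \right)} = 36 + 8 T d$ ($D{\left(d,T \right)} = 8 - 4 \left(- 2 d T - 7\right) = 8 - 4 \left(- 2 T d - 7\right) = 8 - 4 \left(-7 - 2 T d\right) = 8 + \left(28 + 8 T d\right) = 36 + 8 T d$)
$v = \frac{21}{2}$ ($v = \left(- \frac{1}{4}\right) \left(-42\right) = \frac{21}{2} \approx 10.5$)
$\left(v + D{\left(-3,a{\left(-4,3 \right)} \right)}\right)^{2} = \left(\frac{21}{2} + \left(36 + 8 \left(-24 + 16 \cdot 3\right) \left(-3\right)\right)\right)^{2} = \left(\frac{21}{2} + \left(36 + 8 \left(-24 + 48\right) \left(-3\right)\right)\right)^{2} = \left(\frac{21}{2} + \left(36 + 8 \cdot 24 \left(-3\right)\right)\right)^{2} = \left(\frac{21}{2} + \left(36 - 576\right)\right)^{2} = \left(\frac{21}{2} - 540\right)^{2} = \left(- \frac{1059}{2}\right)^{2} = \frac{1121481}{4}$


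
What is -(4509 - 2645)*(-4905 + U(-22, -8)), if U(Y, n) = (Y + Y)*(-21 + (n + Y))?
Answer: 4960104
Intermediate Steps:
U(Y, n) = 2*Y*(-21 + Y + n) (U(Y, n) = (2*Y)*(-21 + (Y + n)) = (2*Y)*(-21 + Y + n) = 2*Y*(-21 + Y + n))
-(4509 - 2645)*(-4905 + U(-22, -8)) = -(4509 - 2645)*(-4905 + 2*(-22)*(-21 - 22 - 8)) = -1864*(-4905 + 2*(-22)*(-51)) = -1864*(-4905 + 2244) = -1864*(-2661) = -1*(-4960104) = 4960104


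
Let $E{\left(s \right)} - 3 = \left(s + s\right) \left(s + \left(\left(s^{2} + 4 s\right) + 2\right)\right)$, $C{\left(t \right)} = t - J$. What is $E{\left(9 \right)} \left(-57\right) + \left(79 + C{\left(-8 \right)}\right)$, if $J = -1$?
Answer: $-131427$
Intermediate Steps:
$C{\left(t \right)} = 1 + t$ ($C{\left(t \right)} = t - -1 = t + 1 = 1 + t$)
$E{\left(s \right)} = 3 + 2 s \left(2 + s^{2} + 5 s\right)$ ($E{\left(s \right)} = 3 + \left(s + s\right) \left(s + \left(\left(s^{2} + 4 s\right) + 2\right)\right) = 3 + 2 s \left(s + \left(2 + s^{2} + 4 s\right)\right) = 3 + 2 s \left(2 + s^{2} + 5 s\right)$)
$E{\left(9 \right)} \left(-57\right) + \left(79 + C{\left(-8 \right)}\right) = \left(3 + 2 \cdot 9^{3} + 4 \cdot 9 + 10 \cdot 9^{2}\right) \left(-57\right) + \left(79 + \left(1 - 8\right)\right) = \left(3 + 2 \cdot 729 + 36 + 10 \cdot 81\right) \left(-57\right) + \left(79 - 7\right) = \left(3 + 1458 + 36 + 810\right) \left(-57\right) + 72 = 2307 \left(-57\right) + 72 = -131499 + 72 = -131427$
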